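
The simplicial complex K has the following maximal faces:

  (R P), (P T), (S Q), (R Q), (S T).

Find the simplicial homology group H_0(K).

Take the total order P < Q < R < S < T on the vertex set. Then K (dimension 1) consists of the simplices:

  0-simplices (5): P, Q, R, S, T
  1-simplices (5): PR, PT, QR, QS, ST

giving chain groups C_0 ≅ Z^5, C_1 ≅ Z^5.

The boundary map ∂_1: C_1 → C_0 is given by ∂[p,q] = [q] − [p]. For instance
  ∂QS = S − Q.
The 5×5 boundary matrix has rank 4 and Smith normal form diag(1,1,1,1).

Now H_k = ker ∂_k / im ∂_{k+1}, so:

  H_0: rank C_0 − rank ∂_1 = 5 − 4 = 1, and the invariant factors of ∂_1 are all 1, so H_0 ≅ Z.

H_0 ≅ Z.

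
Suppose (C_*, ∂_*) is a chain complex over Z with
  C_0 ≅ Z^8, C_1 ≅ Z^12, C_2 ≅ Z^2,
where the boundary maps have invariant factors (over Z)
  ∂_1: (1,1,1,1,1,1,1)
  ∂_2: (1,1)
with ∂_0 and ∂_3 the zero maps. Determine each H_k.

H_0 = Z,  H_1 = Z^3,  H_2 = 0.

H_0: b_0 = 8 − 0 − 7 = 1; torsion from ∂_1 factors > 1: none. So H_0 = Z.
H_1: b_1 = 12 − 7 − 2 = 3; torsion from ∂_2 factors > 1: none. So H_1 = Z^3.
H_2: b_2 = 2 − 2 − 0 = 0; torsion from ∂_3 factors > 1: none. So H_2 = 0.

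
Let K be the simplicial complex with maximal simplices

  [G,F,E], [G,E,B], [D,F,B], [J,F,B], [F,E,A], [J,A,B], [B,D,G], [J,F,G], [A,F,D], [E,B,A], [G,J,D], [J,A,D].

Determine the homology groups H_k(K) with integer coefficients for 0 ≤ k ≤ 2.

H_0 = Z,  H_1 = Z/2Z,  H_2 = 0.

Order the vertices as A < B < D < E < F < G < J. Listing each simplex with vertices in this order, K has dimension 2 with simplices:

  0-simplices (7): A, B, D, E, F, G, J
  1-simplices (18): AB, AD, AE, AF, AJ, BD, BE, BF, BG, BJ, DF, DG, DJ, EF, EG, FG, FJ, GJ
  2-simplices (12): ABE, ABJ, ADF, ADJ, AEF, BDF, BDG, BEG, BFJ, DGJ, EFG, FGJ

so the chain groups are C_0 ≅ Z^7, C_1 ≅ Z^18, C_2 ≅ Z^12.

∂_1: C_1 → C_0 maps an edge to its endpoints' difference, ∂[p,q] = q − p.
The resulting 7×18 matrix has rank 6, and its Smith normal form has invariant factors (1,1,1,1,1,1).

The boundary map ∂_2: C_2 → C_1 sends each 2-simplex [p,q,r] to [q,r] − [p,r] + [p,q]. For instance
  ∂ADF = DF − AF + AD,
  ∂EFG = FG − EG + EF.
The resulting 18×12 matrix has rank 12, and its Smith normal form has invariant factors (1,1,1,1,1,1,1,1,1,1,1,2).

From H_k ≅ ker(∂_k) / im(∂_{k+1}) we obtain:

  H_0: rank C_0 − rank ∂_1 = 7 − 6 = 1, and the invariant factors of ∂_1 are all 1, so H_0 = Z.
  H_1: rank ker ∂_1 − rank ∂_2 = (18 − 6) − 12 = 0, and ∂_2 has invariant factor 2 > 1, so H_1 = Z/2Z.
  H_2: rank ker ∂_2 − rank ∂_3 = (12 − 12) − 0 = 0, and there is no ∂_3, so H_2 = 0.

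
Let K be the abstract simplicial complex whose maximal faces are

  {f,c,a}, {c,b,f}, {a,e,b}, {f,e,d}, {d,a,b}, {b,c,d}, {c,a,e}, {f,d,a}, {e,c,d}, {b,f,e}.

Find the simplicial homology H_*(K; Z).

H_0 ≅ Z,  H_1 ≅ Z/2Z,  H_2 = 0.

We work with the vertex ordering a < b < c < d < e < f. The simplices of K, each written with vertices in increasing order, are:

  0-simplices (6): a, b, c, d, e, f
  1-simplices (15): ab, ac, ad, ae, af, bc, bd, be, bf, cd, ce, cf, de, df, ef
  2-simplices (10): abd, abe, ace, acf, adf, bcd, bcf, bef, cde, def

so the chain groups are C_0 ≅ Z^6, C_1 ≅ Z^15, C_2 ≅ Z^10.

Boundary ∂_1: C_1 → C_0 sends each edge [p,q] (with p < q) to q − p.
The resulting 6×15 matrix has rank 5, and its Smith normal form has invariant factors (1,1,1,1,1).

Boundary ∂_2: C_2 → C_1 acts by ∂[p,q,r] = [q,r] − [p,r] + [p,q]. For instance
  ∂adf = df − af + ad,
  ∂abe = be − ae + ab.
The resulting 15×10 matrix has rank 10, and its Smith normal form has invariant factors (1,1,1,1,1,1,1,1,1,2).

Reading off H_k = ker ∂_k / im ∂_{k+1}:

  H_0: rank C_0 − rank ∂_1 = 6 − 5 = 1, and the invariant factors of ∂_1 are all 1, so H_0 ≅ Z.
  H_1: rank ker ∂_1 − rank ∂_2 = (15 − 5) − 10 = 0, and ∂_2 has invariant factor 2 > 1, so H_1 ≅ Z/2Z.
  H_2: rank ker ∂_2 − rank ∂_3 = (10 − 10) − 0 = 0, and there is no ∂_3, so H_2 ≅ 0.

(K is a triangulation of the real projective plane RP^2.)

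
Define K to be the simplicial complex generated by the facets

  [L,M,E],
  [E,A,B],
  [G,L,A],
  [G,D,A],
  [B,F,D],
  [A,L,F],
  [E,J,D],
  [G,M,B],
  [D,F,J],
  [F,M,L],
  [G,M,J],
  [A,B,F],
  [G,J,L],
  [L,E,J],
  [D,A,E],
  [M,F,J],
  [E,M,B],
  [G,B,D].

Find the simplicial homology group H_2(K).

Fix the vertex order A < B < D < E < F < G < J < L < M and write every simplex with vertices in increasing order. Then dim K = 2 and the simplices of K are:

  0-simplices (9): A, B, D, E, F, G, J, L, M
  1-simplices (27): AB, AD, AE, AF, AG, AL, BD, BE, BF, BG, BM, DE, DF, DG, DJ, EJ, EL, EM, FJ, FL, FM, GJ, GL, GM, JL, JM, LM
  2-simplices (18): ABE, ABF, ADE, ADG, AFL, AGL, BDF, BDG, BEM, BGM, DEJ, DFJ, EJL, ELM, FJM, FLM, GJL, GJM

Hence C_0 ≅ Z^9, C_1 ≅ Z^27, C_2 ≅ Z^18.

The boundary map ∂_1: C_1 → C_0 sends each edge [p,q] (with p < q) to q − p. For instance
  ∂BD = D − B.
The resulting 9×27 matrix has rank 8, and its Smith normal form has invariant factors (1,1,1,1,1,1,1,1).

∂_2: C_2 → C_1 sends each 2-simplex [p,q,r] to [q,r] − [p,r] + [p,q]. For instance
  ∂DFJ = FJ − DJ + DF,
  ∂ADG = DG − AG + AD.
The resulting 27×18 matrix has rank 18, and its Smith normal form has invariant factors (1,1,1,1,1,1,1,1,1,1,1,1,1,1,1,1,1,2).

Computing H_k = (kernel of ∂_k) / (image of ∂_{k+1}):

  H_2: rank ker ∂_2 − rank ∂_3 = (18 − 18) − 0 = 0, and there is no ∂_3, so H_2 = 0.

H_2 ≅ 0.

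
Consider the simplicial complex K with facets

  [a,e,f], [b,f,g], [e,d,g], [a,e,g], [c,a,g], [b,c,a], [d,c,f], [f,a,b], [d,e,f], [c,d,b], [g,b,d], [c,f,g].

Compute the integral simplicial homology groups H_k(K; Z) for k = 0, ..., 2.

H_0 = Z,  H_1 = Z_2,  H_2 = 0.

Order the vertices as a < b < c < d < e < f < g. Listing each simplex with vertices in this order, K has dimension 2 with simplices:

  0-simplices (7): a, b, c, d, e, f, g
  1-simplices (18): ab, ac, ae, af, ag, bc, bd, bf, bg, cd, cf, cg, de, df, dg, ef, eg, fg
  2-simplices (12): abc, abf, acg, aef, aeg, bcd, bdg, bfg, cdf, cfg, def, deg

giving chain groups C_0 ≅ Z^7, C_1 ≅ Z^18, C_2 ≅ Z^12.

The boundary map ∂_1: C_1 → C_0 sends each edge [p,q] (with p < q) to q − p. For instance
  ∂ef = f − e.
As a 7×18 matrix over Z this has rank 6, with invariant factors (1,1,1,1,1,1).

The boundary map ∂_2: C_2 → C_1 acts by ∂[p,q,r] = [q,r] − [p,r] + [p,q]. For instance
  ∂bfg = fg − bg + bf,
  ∂aeg = eg − ag + ae.
The resulting 18×12 matrix has rank 12, and its Smith normal form has invariant factors (1,1,1,1,1,1,1,1,1,1,1,2).

Computing H_k = (kernel of ∂_k) / (image of ∂_{k+1}):

  H_0: rank C_0 − rank ∂_1 = 7 − 6 = 1, and the invariant factors of ∂_1 are all 1, so H_0 ≅ Z.
  H_1: rank ker ∂_1 − rank ∂_2 = (18 − 6) − 12 = 0, and ∂_2 has invariant factor 2 > 1, so H_1 ≅ Z_2.
  H_2: rank ker ∂_2 − rank ∂_3 = (12 − 12) − 0 = 0, and there is no ∂_3, so H_2 ≅ 0.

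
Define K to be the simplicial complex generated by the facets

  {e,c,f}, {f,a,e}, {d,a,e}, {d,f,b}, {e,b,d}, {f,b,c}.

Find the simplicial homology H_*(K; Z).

H_0 ≅ Z,  H_1 ≅ Z,  H_2 = 0.

Order the vertices as a < b < c < d < e < f. Listing each simplex with vertices in this order, K has dimension 2 with simplices:

  0-simplices (6): a, b, c, d, e, f
  1-simplices (12): ad, ae, af, bc, bd, be, bf, ce, cf, de, df, ef
  2-simplices (6): ade, aef, bcf, bde, bdf, cef

giving chain groups C_0 ≅ Z^6, C_1 ≅ Z^12, C_2 ≅ Z^6.

Boundary ∂_1: C_1 → C_0 sends each edge [p,q] (with p < q) to q − p. For instance
  ∂ae = e − a.
The resulting 6×12 matrix has rank 5, and its Smith normal form has invariant factors (1,1,1,1,1).

The boundary map ∂_2: C_2 → C_1 acts by ∂[p,q,r] = [q,r] − [p,r] + [p,q]. For instance
  ∂bde = de − be + bd,
  ∂bdf = df − bf + bd.
The 12×6 boundary matrix has rank 6 and Smith normal form diag(1,1,1,1,1,1).

Now H_k = ker ∂_k / im ∂_{k+1}, so:

  H_0: rank C_0 − rank ∂_1 = 6 − 5 = 1, and the invariant factors of ∂_1 are all 1, so H_0 ≅ Z.
  H_1: rank ker ∂_1 − rank ∂_2 = (12 − 5) − 6 = 1, and the invariant factors of ∂_2 are all 1, so H_1 ≅ Z.
  H_2: rank ker ∂_2 − rank ∂_3 = (6 − 6) − 0 = 0, and there is no ∂_3, so H_2 ≅ 0.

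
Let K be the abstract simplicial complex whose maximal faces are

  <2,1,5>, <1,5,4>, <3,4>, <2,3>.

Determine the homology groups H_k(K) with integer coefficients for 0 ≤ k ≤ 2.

K has 5 vertices, 7 edges, 2 triangles.
rank ∂_0 = 0, rank ∂_1 = 4 ⇒ b_0 = 5 − 0 − 4 = 1; all invariant factors of ∂_1 are 1 so no torsion. So H_0 = Z.
rank ∂_1 = 4, rank ∂_2 = 2 ⇒ b_1 = 7 − 4 − 2 = 1; all invariant factors of ∂_2 are 1 so no torsion. So H_1 = Z.
rank ∂_2 = 2, rank ∂_3 = 0 ⇒ b_2 = 2 − 2 − 0 = 0. So H_2 = 0.

H_0 ≅ Z,  H_1 ≅ Z,  H_2 = 0.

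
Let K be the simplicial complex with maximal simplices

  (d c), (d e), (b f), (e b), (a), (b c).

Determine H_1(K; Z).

Take the total order a < b < c < d < e < f on the vertex set. Then K (dimension 1) consists of the simplices:

  0-simplices (6): a, b, c, d, e, f
  1-simplices (5): bc, be, bf, cd, de

Hence C_0 ≅ Z^6, C_1 ≅ Z^5.

∂_1: C_1 → C_0 is given by ∂[p,q] = [q] − [p].
As a 6×5 matrix over Z this has rank 4, with invariant factors (1,1,1,1).

Now H_k = ker ∂_k / im ∂_{k+1}, so:

  H_1: rank ker ∂_1 − rank ∂_2 = (5 − 4) − 0 = 1, and there is no ∂_2, so H_1 ≅ Z.

H_1 ≅ Z.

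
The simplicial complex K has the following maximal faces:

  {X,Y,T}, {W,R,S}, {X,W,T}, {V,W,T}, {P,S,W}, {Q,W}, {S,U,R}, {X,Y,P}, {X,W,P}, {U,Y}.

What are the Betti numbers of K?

Take the total order P < Q < R < S < T < U < V < W < X < Y on the vertex set. Then K (dimension 2) consists of the simplices:

  0-simplices (10): P, Q, R, S, T, U, V, W, X, Y
  1-simplices (18): PS, PW, PX, PY, QW, RS, RU, RW, SU, SW, TV, TW, TX, TY, UY, VW, WX, XY
  2-simplices (8): PSW, PWX, PXY, RSU, RSW, TVW, TWX, TXY

so the chain groups are C_0 ≅ Z^10, C_1 ≅ Z^18, C_2 ≅ Z^8.

The boundary map ∂_1: C_1 → C_0 sends each edge [p,q] (with p < q) to q − p.
The resulting 10×18 matrix has rank 9, and its Smith normal form has invariant factors (1,1,1,1,1,1,1,1,1).

The boundary map ∂_2: C_2 → C_1 acts by ∂[p,q,r] = [q,r] − [p,r] + [p,q]. For instance
  ∂PWX = WX − PX + PW,
  ∂TVW = VW − TW + TV.
As a 18×8 matrix over Z this has rank 8, with invariant factors (1,1,1,1,1,1,1,1).

Reading off H_k = ker ∂_k / im ∂_{k+1}:

  H_0: rank C_0 − rank ∂_1 = 10 − 9 = 1, and the invariant factors of ∂_1 are all 1, so H_0 ≅ Z.
  H_1: rank ker ∂_1 − rank ∂_2 = (18 − 9) − 8 = 1, and the invariant factors of ∂_2 are all 1, so H_1 ≅ Z.
  H_2: rank ker ∂_2 − rank ∂_3 = (8 − 8) − 0 = 0, and there is no ∂_3, so H_2 ≅ 0.

Hence the Betti numbers are b_0 = 1, b_1 = 1, b_2 = 0.

b_0 = 1, b_1 = 1, b_2 = 0.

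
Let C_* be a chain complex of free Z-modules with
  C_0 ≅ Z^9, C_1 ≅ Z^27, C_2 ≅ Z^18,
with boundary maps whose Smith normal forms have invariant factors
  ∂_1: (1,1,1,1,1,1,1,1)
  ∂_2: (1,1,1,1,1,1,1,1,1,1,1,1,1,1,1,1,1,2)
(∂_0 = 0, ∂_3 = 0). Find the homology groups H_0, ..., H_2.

H_0 ≅ Z,  H_1 ≅ Z ⊕ Z/2Z,  H_2 = 0.

H_0: b_0 = 9 − 0 − 8 = 1; torsion from ∂_1 factors > 1: none. So H_0 ≅ Z.
H_1: b_1 = 27 − 8 − 18 = 1; torsion from ∂_2 factors > 1: [2]. So H_1 ≅ Z ⊕ Z/2Z.
H_2: b_2 = 18 − 18 − 0 = 0; torsion from ∂_3 factors > 1: none. So H_2 ≅ 0.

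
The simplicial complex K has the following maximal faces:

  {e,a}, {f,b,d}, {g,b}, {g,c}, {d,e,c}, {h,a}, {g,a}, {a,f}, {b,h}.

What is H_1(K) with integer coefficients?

H_1 ≅ Z^4.

We work with the vertex ordering a < b < c < d < e < f < g < h. The simplices of K, each written with vertices in increasing order, are:

  0-simplices (8): a, b, c, d, e, f, g, h
  1-simplices (13): ae, af, ag, ah, bd, bf, bg, bh, cd, ce, cg, de, df
  2-simplices (2): bdf, cde

so the chain groups are C_0 ≅ Z^8, C_1 ≅ Z^13, C_2 ≅ Z^2.

∂_1: C_1 → C_0 maps an edge to its endpoints' difference, ∂[p,q] = q − p. For instance
  ∂bh = h − b.
The resulting 8×13 matrix has rank 7, and its Smith normal form has invariant factors (1,1,1,1,1,1,1).

∂_2: C_2 → C_1 maps a triangle to the signed sum of its edges. For instance
  ∂cde = de − ce + cd,
  ∂bdf = df − bf + bd.
This gives a 13×2 integer matrix of rank 2; reducing to Smith normal form yields diagonal entries (1,1).

Computing H_k = (kernel of ∂_k) / (image of ∂_{k+1}):

  H_1: rank ker ∂_1 − rank ∂_2 = (13 − 7) − 2 = 4, and the invariant factors of ∂_2 are all 1, so H_1 ≅ Z^4.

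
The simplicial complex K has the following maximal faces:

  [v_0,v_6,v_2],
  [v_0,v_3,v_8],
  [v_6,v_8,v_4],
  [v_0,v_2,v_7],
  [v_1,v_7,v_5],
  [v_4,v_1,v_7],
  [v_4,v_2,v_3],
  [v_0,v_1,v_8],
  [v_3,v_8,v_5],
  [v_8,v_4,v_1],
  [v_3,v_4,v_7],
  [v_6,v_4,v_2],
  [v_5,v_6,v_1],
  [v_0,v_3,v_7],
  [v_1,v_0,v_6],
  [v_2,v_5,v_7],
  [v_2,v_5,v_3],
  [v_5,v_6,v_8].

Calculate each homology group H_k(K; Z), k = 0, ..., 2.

H_0 = Z,  H_1 = Z × Z/2,  H_2 = 0.

K has 9 vertices, 27 edges, 18 triangles.
rank ∂_0 = 0, rank ∂_1 = 8 ⇒ b_0 = 9 − 0 − 8 = 1; all invariant factors of ∂_1 are 1 so no torsion. So H_0 = Z.
rank ∂_1 = 8, rank ∂_2 = 18 ⇒ b_1 = 27 − 8 − 18 = 1; ∂_2 has invariant factor(s) [2] giving torsion. So H_1 = Z × Z/2.
rank ∂_2 = 18, rank ∂_3 = 0 ⇒ b_2 = 18 − 18 − 0 = 0. So H_2 = 0.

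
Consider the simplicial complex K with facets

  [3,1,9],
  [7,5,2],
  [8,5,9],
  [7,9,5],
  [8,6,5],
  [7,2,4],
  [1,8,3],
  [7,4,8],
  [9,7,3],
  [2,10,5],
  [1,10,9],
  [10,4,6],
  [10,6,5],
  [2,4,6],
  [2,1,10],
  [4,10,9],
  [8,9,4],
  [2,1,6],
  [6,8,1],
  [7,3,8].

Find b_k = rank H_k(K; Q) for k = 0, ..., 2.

b_0 = 1, b_1 = 1, b_2 = 0.

Order the vertices as 1 < 2 < 3 < 4 < 5 < 6 < 7 < 8 < 9 < 10. Listing each simplex with vertices in this order, K has dimension 2 with simplices:

  0-simplices (10): [1], [2], [3], [4], [5], [6], [7], [8], [9], [10]
  1-simplices (30): (30 of them)
  2-simplices (20): (20 of them)

giving chain groups C_0 ≅ Z^10, C_1 ≅ Z^30, C_2 ≅ Z^20.

The boundary map ∂_1: C_1 → C_0 sends each edge [p,q] (with p < q) to q − p. For instance
  ∂[4,8] = [8] − [4].
This gives a 10×30 integer matrix of rank 9; reducing to Smith normal form yields diagonal entries (1,1,1,1,1,1,1,1,1).

∂_2: C_2 → C_1 sends each 2-simplex [p,q,r] to [q,r] − [p,r] + [p,q]. For instance
  ∂[2,4,6] = [4,6] − [2,6] + [2,4],
  ∂[2,4,7] = [4,7] − [2,7] + [2,4].
This gives a 30×20 integer matrix of rank 20; reducing to Smith normal form yields diagonal entries (1,1,1,1,1,1,1,1,1,1,1,1,1,1,1,1,1,1,1,2).

Reading off H_k = ker ∂_k / im ∂_{k+1}:

  H_0: rank C_0 − rank ∂_1 = 10 − 9 = 1, and the invariant factors of ∂_1 are all 1, so H_0 = Z.
  H_1: rank ker ∂_1 − rank ∂_2 = (30 − 9) − 20 = 1, and ∂_2 has invariant factor 2 > 1, so H_1 = Z ⊕ Z/2.
  H_2: rank ker ∂_2 − rank ∂_3 = (20 − 20) − 0 = 0, and there is no ∂_3, so H_2 = 0.

(K is a triangulation of the Klein bottle.)

Hence the Betti numbers are b_0 = 1, b_1 = 1, b_2 = 0.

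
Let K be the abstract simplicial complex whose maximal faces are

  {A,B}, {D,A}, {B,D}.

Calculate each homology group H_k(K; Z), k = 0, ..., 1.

H_0 ≅ Z,  H_1 ≅ Z.

Take the total order A < B < D on the vertex set. Then K (dimension 1) consists of the simplices:

  0-simplices (3): A, B, D
  1-simplices (3): AB, AD, BD

giving chain groups C_0 ≅ Z^3, C_1 ≅ Z^3.

Boundary ∂_1: C_1 → C_0 sends each edge [p,q] (with p < q) to q − p.
The resulting 3×3 matrix has rank 2, and its Smith normal form has invariant factors (1,1).

Computing H_k = (kernel of ∂_k) / (image of ∂_{k+1}):

  H_0: rank C_0 − rank ∂_1 = 3 − 2 = 1, and the invariant factors of ∂_1 are all 1, so H_0 ≅ Z.
  H_1: rank ker ∂_1 − rank ∂_2 = (3 − 2) − 0 = 1, and there is no ∂_2, so H_1 ≅ Z.

As a check, the Euler characteristic is 3 − 3 = 0, which agrees with 1 − 1 = 0.
(K is a triangulation of the circle S^1.)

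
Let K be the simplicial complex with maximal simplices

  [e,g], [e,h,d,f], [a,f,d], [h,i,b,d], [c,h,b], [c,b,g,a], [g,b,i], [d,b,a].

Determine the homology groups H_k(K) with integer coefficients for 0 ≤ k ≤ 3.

We work with the vertex ordering a < b < c < d < e < f < g < h < i. The simplices of K, each written with vertices in increasing order, are:

  0-simplices (9): a, b, c, d, e, f, g, h, i
  1-simplices (22): ab, ac, ad, af, ag, bc, bd, bg, bh, bi, cg, ch, de, df, dh, di, ef, eg, eh, fh, gi, hi
  2-simplices (16): abc, abd, abg, acg, adf, bcg, bch, bdh, bdi, bgi, bhi, def, deh, dfh, dhi, efh
  3-simplices (3): abcg, bdhi, defh

giving chain groups C_0 ≅ Z^9, C_1 ≅ Z^22, C_2 ≅ Z^16, C_3 ≅ Z^3.

Boundary ∂_1: C_1 → C_0 maps an edge to its endpoints' difference, ∂[p,q] = q − p. For instance
  ∂ef = f − e.
This gives a 9×22 integer matrix of rank 8; reducing to Smith normal form yields diagonal entries (1,1,1,1,1,1,1,1).

The boundary map ∂_2: C_2 → C_1 acts by ∂[p,q,r] = [q,r] − [p,r] + [p,q]. For instance
  ∂abd = bd − ad + ab,
  ∂bch = ch − bh + bc.
The resulting 22×16 matrix has rank 13, and its Smith normal form has invariant factors (1,1,1,1,1,1,1,1,1,1,1,1,1).

The boundary map ∂_3: C_3 → C_2 sends each 3-simplex σ to the alternating sum Σ_i (−1)^i (σ with its i-th vertex removed). For instance
  ∂abcg = bcg − acg + abg − abc,
  ∂defh = efh − dfh + deh − def.
The resulting 16×3 matrix has rank 3, and its Smith normal form has invariant factors (1,1,1).

From H_k ≅ ker(∂_k) / im(∂_{k+1}) we obtain:

  H_0: rank C_0 − rank ∂_1 = 9 − 8 = 1, and the invariant factors of ∂_1 are all 1, so H_0 = Z.
  H_1: rank ker ∂_1 − rank ∂_2 = (22 − 8) − 13 = 1, and the invariant factors of ∂_2 are all 1, so H_1 = Z.
  H_2: rank ker ∂_2 − rank ∂_3 = (16 − 13) − 3 = 0, and the invariant factors of ∂_3 are all 1, so H_2 = 0.
  H_3: rank ker ∂_3 − rank ∂_4 = (3 − 3) − 0 = 0, and there is no ∂_4, so H_3 = 0.

As a check, the Euler characteristic is 9 − 22 + 16 − 3 = 0, which agrees with 1 − 1 + 0 − 0 = 0.

H_0 = Z,  H_1 = Z,  H_2 = 0,  H_3 = 0.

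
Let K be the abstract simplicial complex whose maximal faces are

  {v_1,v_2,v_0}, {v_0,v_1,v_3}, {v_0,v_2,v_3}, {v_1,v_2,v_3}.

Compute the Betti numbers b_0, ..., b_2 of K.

We work with the vertex ordering v_0 < v_1 < v_2 < v_3. The simplices of K, each written with vertices in increasing order, are:

  0-simplices (4): [v_0], [v_1], [v_2], [v_3]
  1-simplices (6): [v_0,v_1], [v_0,v_2], [v_0,v_3], [v_1,v_2], [v_1,v_3], [v_2,v_3]
  2-simplices (4): [v_0,v_1,v_2], [v_0,v_1,v_3], [v_0,v_2,v_3], [v_1,v_2,v_3]

so the chain groups are C_0 ≅ Z^4, C_1 ≅ Z^6, C_2 ≅ Z^4.

The boundary map ∂_1: C_1 → C_0 sends each edge [p,q] (with p < q) to q − p.
As a 4×6 matrix over Z this has rank 3, with invariant factors (1,1,1).

Boundary ∂_2: C_2 → C_1 sends each 2-simplex [p,q,r] to [q,r] − [p,r] + [p,q]. For instance
  ∂[v_0,v_2,v_3] = [v_2,v_3] − [v_0,v_3] + [v_0,v_2],
  ∂[v_1,v_2,v_3] = [v_2,v_3] − [v_1,v_3] + [v_1,v_2].
The resulting 6×4 matrix has rank 3, and its Smith normal form has invariant factors (1,1,1).

Reading off H_k = ker ∂_k / im ∂_{k+1}:

  H_0: rank C_0 − rank ∂_1 = 4 − 3 = 1, and the invariant factors of ∂_1 are all 1, so H_0 ≅ Z.
  H_1: rank ker ∂_1 − rank ∂_2 = (6 − 3) − 3 = 0, and the invariant factors of ∂_2 are all 1, so H_1 ≅ 0.
  H_2: rank ker ∂_2 − rank ∂_3 = (4 − 3) − 0 = 1, and there is no ∂_3, so H_2 ≅ Z.

(K is a triangulation of the 2-sphere S^2.)

Hence the Betti numbers are b_0 = 1, b_1 = 0, b_2 = 1.

b_0 = 1, b_1 = 0, b_2 = 1.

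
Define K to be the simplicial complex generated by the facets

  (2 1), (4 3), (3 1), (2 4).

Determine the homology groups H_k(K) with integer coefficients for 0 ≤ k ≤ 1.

H_0 = Z,  H_1 = Z.

Fix the vertex order 1 < 2 < 3 < 4 and write every simplex with vertices in increasing order. Then dim K = 1 and the simplices of K are:

  0-simplices (4): [1], [2], [3], [4]
  1-simplices (4): [1,2], [1,3], [2,4], [3,4]

so the chain groups are C_0 ≅ Z^4, C_1 ≅ Z^4.

The boundary map ∂_1: C_1 → C_0 is given by ∂[p,q] = [q] − [p].
As a 4×4 matrix over Z this has rank 3, with invariant factors (1,1,1).

Reading off H_k = ker ∂_k / im ∂_{k+1}:

  H_0: rank C_0 − rank ∂_1 = 4 − 3 = 1, and the invariant factors of ∂_1 are all 1, so H_0 ≅ Z.
  H_1: rank ker ∂_1 − rank ∂_2 = (4 − 3) − 0 = 1, and there is no ∂_2, so H_1 ≅ Z.

(K is a triangulation of the circle S^1.)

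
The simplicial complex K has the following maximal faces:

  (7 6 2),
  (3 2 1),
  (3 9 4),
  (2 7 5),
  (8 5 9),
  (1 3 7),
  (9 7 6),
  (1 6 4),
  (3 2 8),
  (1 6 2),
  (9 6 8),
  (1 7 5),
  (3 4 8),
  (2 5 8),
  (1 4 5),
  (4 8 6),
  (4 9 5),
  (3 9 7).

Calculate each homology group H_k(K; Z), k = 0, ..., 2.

K has 9 vertices, 27 edges, 18 triangles.
rank ∂_0 = 0, rank ∂_1 = 8 ⇒ b_0 = 9 − 0 − 8 = 1; all invariant factors of ∂_1 are 1 so no torsion. So H_0 = Z.
rank ∂_1 = 8, rank ∂_2 = 18 ⇒ b_1 = 27 − 8 − 18 = 1; ∂_2 has invariant factor(s) [2] giving torsion. So H_1 = Z × Z/2.
rank ∂_2 = 18, rank ∂_3 = 0 ⇒ b_2 = 18 − 18 − 0 = 0. So H_2 = 0.

H_0 = Z,  H_1 = Z × Z/2,  H_2 = 0.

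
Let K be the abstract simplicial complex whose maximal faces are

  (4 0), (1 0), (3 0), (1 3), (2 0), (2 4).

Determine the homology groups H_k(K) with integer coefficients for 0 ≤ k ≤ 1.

H_0 ≅ Z,  H_1 ≅ Z^2.

Fix the vertex order 0 < 1 < 2 < 3 < 4 and write every simplex with vertices in increasing order. Then dim K = 1 and the simplices of K are:

  0-simplices (5): [0], [1], [2], [3], [4]
  1-simplices (6): [0,1], [0,2], [0,3], [0,4], [1,3], [2,4]

Hence C_0 ≅ Z^5, C_1 ≅ Z^6.

The boundary map ∂_1: C_1 → C_0 is given by ∂[p,q] = [q] − [p].
This gives a 5×6 integer matrix of rank 4; reducing to Smith normal form yields diagonal entries (1,1,1,1).

Computing H_k = (kernel of ∂_k) / (image of ∂_{k+1}):

  H_0: rank C_0 − rank ∂_1 = 5 − 4 = 1, and the invariant factors of ∂_1 are all 1, so H_0 ≅ Z.
  H_1: rank ker ∂_1 − rank ∂_2 = (6 − 4) − 0 = 2, and there is no ∂_2, so H_1 ≅ Z^2.

(K is a triangulation of a wedge of 2 circles.)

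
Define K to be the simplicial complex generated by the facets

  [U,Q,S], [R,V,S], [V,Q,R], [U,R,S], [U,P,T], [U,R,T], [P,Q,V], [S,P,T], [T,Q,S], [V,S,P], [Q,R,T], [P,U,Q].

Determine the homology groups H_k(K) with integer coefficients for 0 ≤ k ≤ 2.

H_0 ≅ Z,  H_1 ≅ Z/2,  H_2 = 0.

Order the vertices as P < Q < R < S < T < U < V. Listing each simplex with vertices in this order, K has dimension 2 with simplices:

  0-simplices (7): P, Q, R, S, T, U, V
  1-simplices (18): PQ, PS, PT, PU, PV, QR, QS, QT, QU, QV, RS, RT, RU, RV, ST, SU, SV, TU
  2-simplices (12): PQU, PQV, PST, PSV, PTU, QRT, QRV, QST, QSU, RSU, RSV, RTU

so the chain groups are C_0 ≅ Z^7, C_1 ≅ Z^18, C_2 ≅ Z^12.

Boundary ∂_1: C_1 → C_0 maps an edge to its endpoints' difference, ∂[p,q] = q − p. For instance
  ∂PT = T − P.
This gives a 7×18 integer matrix of rank 6; reducing to Smith normal form yields diagonal entries (1,1,1,1,1,1).

The boundary map ∂_2: C_2 → C_1 acts by ∂[p,q,r] = [q,r] − [p,r] + [p,q]. For instance
  ∂PTU = TU − PU + PT,
  ∂PSV = SV − PV + PS.
This gives a 18×12 integer matrix of rank 12; reducing to Smith normal form yields diagonal entries (1,1,1,1,1,1,1,1,1,1,1,2).

Reading off H_k = ker ∂_k / im ∂_{k+1}:

  H_0: rank C_0 − rank ∂_1 = 7 − 6 = 1, and the invariant factors of ∂_1 are all 1, so H_0 = Z.
  H_1: rank ker ∂_1 − rank ∂_2 = (18 − 6) − 12 = 0, and ∂_2 has invariant factor 2 > 1, so H_1 = Z/2.
  H_2: rank ker ∂_2 − rank ∂_3 = (12 − 12) − 0 = 0, and there is no ∂_3, so H_2 = 0.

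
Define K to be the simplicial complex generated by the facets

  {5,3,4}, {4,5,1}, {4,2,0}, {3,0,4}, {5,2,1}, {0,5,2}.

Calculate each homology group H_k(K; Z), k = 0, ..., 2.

H_0 = Z,  H_1 = Z,  H_2 = 0.

Fix the vertex order 0 < 1 < 2 < 3 < 4 < 5 and write every simplex with vertices in increasing order. Then dim K = 2 and the simplices of K are:

  0-simplices (6): [0], [1], [2], [3], [4], [5]
  1-simplices (12): [0,2], [0,3], [0,4], [0,5], [1,2], [1,4], [1,5], [2,4], [2,5], [3,4], [3,5], [4,5]
  2-simplices (6): [0,2,4], [0,2,5], [0,3,4], [1,2,5], [1,4,5], [3,4,5]

Hence C_0 ≅ Z^6, C_1 ≅ Z^12, C_2 ≅ Z^6.

∂_1: C_1 → C_0 is given by ∂[p,q] = [q] − [p].
As a 6×12 matrix over Z this has rank 5, with invariant factors (1,1,1,1,1).

∂_2: C_2 → C_1 maps a triangle to the signed sum of its edges. For instance
  ∂[1,4,5] = [4,5] − [1,5] + [1,4],
  ∂[0,2,4] = [2,4] − [0,4] + [0,2].
As a 12×6 matrix over Z this has rank 6, with invariant factors (1,1,1,1,1,1).

Computing H_k = (kernel of ∂_k) / (image of ∂_{k+1}):

  H_0: rank C_0 − rank ∂_1 = 6 − 5 = 1, and the invariant factors of ∂_1 are all 1, so H_0 = Z.
  H_1: rank ker ∂_1 − rank ∂_2 = (12 − 5) − 6 = 1, and the invariant factors of ∂_2 are all 1, so H_1 = Z.
  H_2: rank ker ∂_2 − rank ∂_3 = (6 − 6) − 0 = 0, and there is no ∂_3, so H_2 = 0.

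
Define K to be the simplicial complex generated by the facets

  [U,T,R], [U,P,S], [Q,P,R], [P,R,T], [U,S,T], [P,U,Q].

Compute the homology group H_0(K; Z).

Order the vertices as P < Q < R < S < T < U. Listing each simplex with vertices in this order, K has dimension 2 with simplices:

  0-simplices (6): P, Q, R, S, T, U
  1-simplices (12): PQ, PR, PS, PT, PU, QR, QU, RT, RU, ST, SU, TU
  2-simplices (6): PQR, PQU, PRT, PSU, RTU, STU

giving chain groups C_0 ≅ Z^6, C_1 ≅ Z^12, C_2 ≅ Z^6.

Boundary ∂_1: C_1 → C_0 sends each edge [p,q] (with p < q) to q − p.
The 6×12 boundary matrix has rank 5 and Smith normal form diag(1,1,1,1,1).

The boundary map ∂_2: C_2 → C_1 acts by ∂[p,q,r] = [q,r] − [p,r] + [p,q]. For instance
  ∂STU = TU − SU + ST,
  ∂PQU = QU − PU + PQ.
This gives a 12×6 integer matrix of rank 6; reducing to Smith normal form yields diagonal entries (1,1,1,1,1,1).

Reading off H_k = ker ∂_k / im ∂_{k+1}:

  H_0: rank C_0 − rank ∂_1 = 6 − 5 = 1, and the invariant factors of ∂_1 are all 1, so H_0 ≅ Z.

(K is a triangulation of the cylinder S^1 x I.)

H_0 ≅ Z.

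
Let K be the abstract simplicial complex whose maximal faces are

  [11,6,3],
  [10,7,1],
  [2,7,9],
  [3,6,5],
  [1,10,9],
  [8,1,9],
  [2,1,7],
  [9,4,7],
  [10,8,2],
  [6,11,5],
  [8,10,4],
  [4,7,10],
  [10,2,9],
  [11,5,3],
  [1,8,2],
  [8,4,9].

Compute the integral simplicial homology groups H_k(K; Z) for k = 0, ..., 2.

H_0 = Z^2,  H_1 = Z/2Z,  H_2 = Z.

Fix the vertex order 1 < 2 < 3 < 4 < 5 < 6 < 7 < 8 < 9 < 10 < 11 and write every simplex with vertices in increasing order. Then dim K = 2 and the simplices of K are:

  0-simplices (11): [1], [2], [3], [4], [5], [6], [7], [8], [9], [10], [11]
  1-simplices (24): (24 of them)
  2-simplices (16): [1,2,7], [1,2,8], [1,7,10], [1,8,9], [1,9,10], [2,7,9], [2,8,10], [2,9,10], [3,5,6], [3,5,11], [3,6,11], [4,7,9], [4,7,10], [4,8,9], [4,8,10], [5,6,11]

Hence C_0 ≅ Z^11, C_1 ≅ Z^24, C_2 ≅ Z^16.

The boundary map ∂_1: C_1 → C_0 sends each edge [p,q] (with p < q) to q − p. For instance
  ∂[7,9] = [9] − [7].
The 11×24 boundary matrix has rank 9 and Smith normal form diag(1,1,1,1,1,1,1,1,1).

∂_2: C_2 → C_1 maps a triangle to the signed sum of its edges. For instance
  ∂[2,7,9] = [7,9] − [2,9] + [2,7],
  ∂[4,7,10] = [7,10] − [4,10] + [4,7].
As a 24×16 matrix over Z this has rank 15, with invariant factors (1,1,1,1,1,1,1,1,1,1,1,1,1,1,2).

From H_k ≅ ker(∂_k) / im(∂_{k+1}) we obtain:

  H_0: rank C_0 − rank ∂_1 = 11 − 9 = 2, and the invariant factors of ∂_1 are all 1, so H_0 = Z^2.
  H_1: rank ker ∂_1 − rank ∂_2 = (24 − 9) − 15 = 0, and ∂_2 has invariant factor 2 > 1, so H_1 = Z/2Z.
  H_2: rank ker ∂_2 − rank ∂_3 = (16 − 15) − 0 = 1, and there is no ∂_3, so H_2 = Z.

As a check, the Euler characteristic is 11 − 24 + 16 = 3, which agrees with 2 − 0 + 1 = 3.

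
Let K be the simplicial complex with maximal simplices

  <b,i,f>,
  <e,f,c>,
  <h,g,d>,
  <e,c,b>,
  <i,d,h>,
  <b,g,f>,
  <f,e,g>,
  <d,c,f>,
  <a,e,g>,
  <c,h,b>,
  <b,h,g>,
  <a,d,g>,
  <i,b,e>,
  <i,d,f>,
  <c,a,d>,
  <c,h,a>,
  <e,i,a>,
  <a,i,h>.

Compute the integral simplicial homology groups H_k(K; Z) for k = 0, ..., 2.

H_0 ≅ Z,  H_1 ≅ Z ⊕ Z/2,  H_2 = 0.

K has 9 vertices, 27 edges, 18 triangles.
rank ∂_0 = 0, rank ∂_1 = 8 ⇒ b_0 = 9 − 0 − 8 = 1; all invariant factors of ∂_1 are 1 so no torsion. So H_0 = Z.
rank ∂_1 = 8, rank ∂_2 = 18 ⇒ b_1 = 27 − 8 − 18 = 1; ∂_2 has invariant factor(s) [2] giving torsion. So H_1 = Z ⊕ Z/2.
rank ∂_2 = 18, rank ∂_3 = 0 ⇒ b_2 = 18 − 18 − 0 = 0. So H_2 = 0.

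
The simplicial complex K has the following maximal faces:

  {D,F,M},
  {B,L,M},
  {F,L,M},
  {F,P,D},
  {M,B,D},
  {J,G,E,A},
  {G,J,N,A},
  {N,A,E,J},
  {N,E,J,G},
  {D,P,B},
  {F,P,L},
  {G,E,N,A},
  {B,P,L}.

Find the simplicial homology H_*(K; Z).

H_0 = Z^2,  H_1 = 0,  H_2 = Z,  H_3 = Z.

Take the total order A < B < D < E < F < G < J < L < M < N < P on the vertex set. Then K (dimension 3) consists of the simplices:

  0-simplices (11): A, B, D, E, F, G, J, L, M, N, P
  1-simplices (22): AE, AG, AJ, AN, BD, BL, BM, BP, DF, DM, DP, EG, EJ, EN, FL, FM, FP, GJ, GN, JN, LM, LP
  2-simplices (18): AEG, AEJ, AEN, AGJ, AGN, AJN, BDM, BDP, BLM, BLP, DFM, DFP, EGJ, EGN, EJN, FLM, FLP, GJN
  3-simplices (5): AEGJ, AEGN, AEJN, AGJN, EGJN

giving chain groups C_0 ≅ Z^11, C_1 ≅ Z^22, C_2 ≅ Z^18, C_3 ≅ Z^5.

Boundary ∂_1: C_1 → C_0 is given by ∂[p,q] = [q] − [p]. For instance
  ∂EG = G − E.
The 11×22 boundary matrix has rank 9 and Smith normal form diag(1,1,1,1,1,1,1,1,1).

The boundary map ∂_2: C_2 → C_1 sends each 2-simplex [p,q,r] to [q,r] − [p,r] + [p,q]. For instance
  ∂BDM = DM − BM + BD,
  ∂EGJ = GJ − EJ + EG.
This gives a 22×18 integer matrix of rank 13; reducing to Smith normal form yields diagonal entries (1,1,1,1,1,1,1,1,1,1,1,1,1).

∂_3: C_3 → C_2 sends each 3-simplex σ to the alternating sum Σ_i (−1)^i (σ with its i-th vertex removed). For instance
  ∂AEGJ = EGJ − AGJ + AEJ − AEG,
  ∂AGJN = GJN − AJN + AGN − AGJ.
As a 18×5 matrix over Z this has rank 4, with invariant factors (1,1,1,1).

Computing H_k = (kernel of ∂_k) / (image of ∂_{k+1}):

  H_0: rank C_0 − rank ∂_1 = 11 − 9 = 2, and the invariant factors of ∂_1 are all 1, so H_0 ≅ Z^2.
  H_1: rank ker ∂_1 − rank ∂_2 = (22 − 9) − 13 = 0, and the invariant factors of ∂_2 are all 1, so H_1 ≅ 0.
  H_2: rank ker ∂_2 − rank ∂_3 = (18 − 13) − 4 = 1, and the invariant factors of ∂_3 are all 1, so H_2 ≅ Z.
  H_3: rank ker ∂_3 − rank ∂_4 = (5 − 4) − 0 = 1, and there is no ∂_4, so H_3 ≅ Z.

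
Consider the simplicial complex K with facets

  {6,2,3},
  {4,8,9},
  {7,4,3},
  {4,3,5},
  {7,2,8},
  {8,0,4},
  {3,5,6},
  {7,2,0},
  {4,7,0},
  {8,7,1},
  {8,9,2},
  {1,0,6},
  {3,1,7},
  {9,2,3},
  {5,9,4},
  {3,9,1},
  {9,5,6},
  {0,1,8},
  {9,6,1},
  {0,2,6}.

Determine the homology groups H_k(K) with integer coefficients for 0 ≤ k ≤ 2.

H_0 = Z,  H_1 = Z ⊕ Z/2,  H_2 = 0.

Take the total order 0 < 1 < 2 < 3 < 4 < 5 < 6 < 7 < 8 < 9 on the vertex set. Then K (dimension 2) consists of the simplices:

  0-simplices (10): [0], [1], [2], [3], [4], [5], [6], [7], [8], [9]
  1-simplices (30): (30 of them)
  2-simplices (20): (20 of them)

so the chain groups are C_0 ≅ Z^10, C_1 ≅ Z^30, C_2 ≅ Z^20.

∂_1: C_1 → C_0 maps an edge to its endpoints' difference, ∂[p,q] = q − p. For instance
  ∂[5,9] = [9] − [5].
This gives a 10×30 integer matrix of rank 9; reducing to Smith normal form yields diagonal entries (1,1,1,1,1,1,1,1,1).

Boundary ∂_2: C_2 → C_1 sends each 2-simplex [p,q,r] to [q,r] − [p,r] + [p,q]. For instance
  ∂[2,7,8] = [7,8] − [2,8] + [2,7],
  ∂[1,7,8] = [7,8] − [1,8] + [1,7].
The resulting 30×20 matrix has rank 20, and its Smith normal form has invariant factors (1,1,1,1,1,1,1,1,1,1,1,1,1,1,1,1,1,1,1,2).

Computing H_k = (kernel of ∂_k) / (image of ∂_{k+1}):

  H_0: rank C_0 − rank ∂_1 = 10 − 9 = 1, and the invariant factors of ∂_1 are all 1, so H_0 = Z.
  H_1: rank ker ∂_1 − rank ∂_2 = (30 − 9) − 20 = 1, and ∂_2 has invariant factor 2 > 1, so H_1 = Z ⊕ Z/2.
  H_2: rank ker ∂_2 − rank ∂_3 = (20 − 20) − 0 = 0, and there is no ∂_3, so H_2 = 0.

As a check, the Euler characteristic is 10 − 30 + 20 = 0, which agrees with 1 − 1 + 0 = 0.
(K is a triangulation of the Klein bottle.)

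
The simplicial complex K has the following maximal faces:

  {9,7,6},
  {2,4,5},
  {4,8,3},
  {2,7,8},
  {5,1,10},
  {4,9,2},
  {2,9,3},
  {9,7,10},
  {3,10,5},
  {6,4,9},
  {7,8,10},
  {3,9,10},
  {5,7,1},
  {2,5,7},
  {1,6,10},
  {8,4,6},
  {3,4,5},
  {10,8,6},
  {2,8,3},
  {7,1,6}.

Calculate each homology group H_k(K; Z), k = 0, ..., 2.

H_0 = Z,  H_1 = Z ⊕ Z/2,  H_2 = 0.

K has 10 vertices, 30 edges, 20 triangles.
rank ∂_0 = 0, rank ∂_1 = 9 ⇒ b_0 = 10 − 0 − 9 = 1; all invariant factors of ∂_1 are 1 so no torsion. So H_0 ≅ Z.
rank ∂_1 = 9, rank ∂_2 = 20 ⇒ b_1 = 30 − 9 − 20 = 1; ∂_2 has invariant factor(s) [2] giving torsion. So H_1 ≅ Z ⊕ Z/2.
rank ∂_2 = 20, rank ∂_3 = 0 ⇒ b_2 = 20 − 20 − 0 = 0. So H_2 ≅ 0.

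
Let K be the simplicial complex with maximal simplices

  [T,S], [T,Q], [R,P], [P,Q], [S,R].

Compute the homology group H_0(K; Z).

Take the total order P < Q < R < S < T on the vertex set. Then K (dimension 1) consists of the simplices:

  0-simplices (5): P, Q, R, S, T
  1-simplices (5): PQ, PR, QT, RS, ST

giving chain groups C_0 ≅ Z^5, C_1 ≅ Z^5.

Boundary ∂_1: C_1 → C_0 is given by ∂[p,q] = [q] − [p]. For instance
  ∂QT = T − Q.
The 5×5 boundary matrix has rank 4 and Smith normal form diag(1,1,1,1).

Now H_k = ker ∂_k / im ∂_{k+1}, so:

  H_0: rank C_0 − rank ∂_1 = 5 − 4 = 1, and the invariant factors of ∂_1 are all 1, so H_0 ≅ Z.

(K is a triangulation of the circle S^1.)

H_0 = Z.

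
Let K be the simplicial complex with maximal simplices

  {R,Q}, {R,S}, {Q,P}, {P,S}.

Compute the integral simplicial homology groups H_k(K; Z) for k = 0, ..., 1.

Take the total order P < Q < R < S on the vertex set. Then K (dimension 1) consists of the simplices:

  0-simplices (4): P, Q, R, S
  1-simplices (4): PQ, PS, QR, RS

giving chain groups C_0 ≅ Z^4, C_1 ≅ Z^4.

Boundary ∂_1: C_1 → C_0 maps an edge to its endpoints' difference, ∂[p,q] = q − p. For instance
  ∂PQ = Q − P.
The resulting 4×4 matrix has rank 3, and its Smith normal form has invariant factors (1,1,1).

From H_k ≅ ker(∂_k) / im(∂_{k+1}) we obtain:

  H_0: rank C_0 − rank ∂_1 = 4 − 3 = 1, and the invariant factors of ∂_1 are all 1, so H_0 = Z.
  H_1: rank ker ∂_1 − rank ∂_2 = (4 − 3) − 0 = 1, and there is no ∂_2, so H_1 = Z.

As a check, the Euler characteristic is 4 − 4 = 0, which agrees with 1 − 1 = 0.

H_0 = Z,  H_1 = Z.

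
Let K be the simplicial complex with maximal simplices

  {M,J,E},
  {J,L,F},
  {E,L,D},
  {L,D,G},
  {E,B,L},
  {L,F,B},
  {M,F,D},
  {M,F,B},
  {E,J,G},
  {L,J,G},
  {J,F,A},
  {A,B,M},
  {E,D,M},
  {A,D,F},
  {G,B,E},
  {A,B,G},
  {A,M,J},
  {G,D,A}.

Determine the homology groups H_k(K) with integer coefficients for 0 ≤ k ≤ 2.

H_0 = Z,  H_1 = Z ⊕ Z/2,  H_2 = 0.

Fix the vertex order A < B < D < E < F < G < J < L < M and write every simplex with vertices in increasing order. Then dim K = 2 and the simplices of K are:

  0-simplices (9): A, B, D, E, F, G, J, L, M
  1-simplices (27): AB, AD, AF, AG, AJ, AM, BE, BF, BG, BL, BM, DE, DF, DG, DL, DM, EG, EJ, EL, EM, FJ, FL, FM, GJ, GL, JL, JM
  2-simplices (18): ABG, ABM, ADF, ADG, AFJ, AJM, BEG, BEL, BFL, BFM, DEL, DEM, DFM, DGL, EGJ, EJM, FJL, GJL

giving chain groups C_0 ≅ Z^9, C_1 ≅ Z^27, C_2 ≅ Z^18.

The boundary map ∂_1: C_1 → C_0 maps an edge to its endpoints' difference, ∂[p,q] = q − p.
The 9×27 boundary matrix has rank 8 and Smith normal form diag(1,1,1,1,1,1,1,1).

Boundary ∂_2: C_2 → C_1 sends each 2-simplex [p,q,r] to [q,r] − [p,r] + [p,q]. For instance
  ∂DEL = EL − DL + DE,
  ∂AFJ = FJ − AJ + AF.
The 27×18 boundary matrix has rank 18 and Smith normal form diag(1,1,1,1,1,1,1,1,1,1,1,1,1,1,1,1,1,2).

Computing H_k = (kernel of ∂_k) / (image of ∂_{k+1}):

  H_0: rank C_0 − rank ∂_1 = 9 − 8 = 1, and the invariant factors of ∂_1 are all 1, so H_0 = Z.
  H_1: rank ker ∂_1 − rank ∂_2 = (27 − 8) − 18 = 1, and ∂_2 has invariant factor 2 > 1, so H_1 = Z ⊕ Z/2.
  H_2: rank ker ∂_2 − rank ∂_3 = (18 − 18) − 0 = 0, and there is no ∂_3, so H_2 = 0.

As a check, the Euler characteristic is 9 − 27 + 18 = 0, which agrees with 1 − 1 + 0 = 0.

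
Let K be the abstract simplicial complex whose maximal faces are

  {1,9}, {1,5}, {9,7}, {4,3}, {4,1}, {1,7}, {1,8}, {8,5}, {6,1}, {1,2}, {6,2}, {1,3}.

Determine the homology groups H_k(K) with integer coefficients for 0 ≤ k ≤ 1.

H_0 ≅ Z,  H_1 ≅ Z^4.

We work with the vertex ordering 1 < 2 < 3 < 4 < 5 < 6 < 7 < 8 < 9. The simplices of K, each written with vertices in increasing order, are:

  0-simplices (9): [1], [2], [3], [4], [5], [6], [7], [8], [9]
  1-simplices (12): [1,2], [1,3], [1,4], [1,5], [1,6], [1,7], [1,8], [1,9], [2,6], [3,4], [5,8], [7,9]

Hence C_0 ≅ Z^9, C_1 ≅ Z^12.

Boundary ∂_1: C_1 → C_0 sends each edge [p,q] (with p < q) to q − p.
The resulting 9×12 matrix has rank 8, and its Smith normal form has invariant factors (1,1,1,1,1,1,1,1).

Computing H_k = (kernel of ∂_k) / (image of ∂_{k+1}):

  H_0: rank C_0 − rank ∂_1 = 9 − 8 = 1, and the invariant factors of ∂_1 are all 1, so H_0 = Z.
  H_1: rank ker ∂_1 − rank ∂_2 = (12 − 8) − 0 = 4, and there is no ∂_2, so H_1 = Z^4.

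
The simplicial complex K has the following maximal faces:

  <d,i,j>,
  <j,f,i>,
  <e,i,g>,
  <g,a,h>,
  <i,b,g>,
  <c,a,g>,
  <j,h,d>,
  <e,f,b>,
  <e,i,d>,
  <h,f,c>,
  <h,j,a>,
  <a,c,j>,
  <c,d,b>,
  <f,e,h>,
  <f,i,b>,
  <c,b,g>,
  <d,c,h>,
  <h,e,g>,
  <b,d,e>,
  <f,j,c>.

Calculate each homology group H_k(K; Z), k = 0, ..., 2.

H_0 ≅ Z,  H_1 ≅ Z ⊕ Z/2Z,  H_2 = 0.

We work with the vertex ordering a < b < c < d < e < f < g < h < i < j. The simplices of K, each written with vertices in increasing order, are:

  0-simplices (10): a, b, c, d, e, f, g, h, i, j
  1-simplices (30): ac, ag, ah, aj, bc, bd, be, bf, bg, bi, cd, cf, cg, ch, cj, de, dh, di, dj, ef, eg, eh, ei, fh, fi, fj, gh, gi, hj, ij
  2-simplices (20): acg, acj, agh, ahj, bcd, bcg, bde, bef, bfi, bgi, cdh, cfh, cfj, dei, dhj, dij, efh, egh, egi, fij

giving chain groups C_0 ≅ Z^10, C_1 ≅ Z^30, C_2 ≅ Z^20.

∂_1: C_1 → C_0 sends each edge [p,q] (with p < q) to q − p. For instance
  ∂bg = g − b.
The 10×30 boundary matrix has rank 9 and Smith normal form diag(1,1,1,1,1,1,1,1,1).

Boundary ∂_2: C_2 → C_1 sends each 2-simplex [p,q,r] to [q,r] − [p,r] + [p,q]. For instance
  ∂dei = ei − di + de,
  ∂egh = gh − eh + eg.
As a 30×20 matrix over Z this has rank 20, with invariant factors (1,1,1,1,1,1,1,1,1,1,1,1,1,1,1,1,1,1,1,2).

From H_k ≅ ker(∂_k) / im(∂_{k+1}) we obtain:

  H_0: rank C_0 − rank ∂_1 = 10 − 9 = 1, and the invariant factors of ∂_1 are all 1, so H_0 = Z.
  H_1: rank ker ∂_1 − rank ∂_2 = (30 − 9) − 20 = 1, and ∂_2 has invariant factor 2 > 1, so H_1 = Z ⊕ Z/2Z.
  H_2: rank ker ∂_2 − rank ∂_3 = (20 − 20) − 0 = 0, and there is no ∂_3, so H_2 = 0.

As a check, the Euler characteristic is 10 − 30 + 20 = 0, which agrees with 1 − 1 + 0 = 0.
(K is a triangulation of the Klein bottle.)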